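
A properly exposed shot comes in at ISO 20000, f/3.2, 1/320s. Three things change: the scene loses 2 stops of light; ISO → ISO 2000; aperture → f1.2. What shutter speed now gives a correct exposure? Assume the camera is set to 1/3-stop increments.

1/50s

Scene light: 2 stops darker.
ISO: 20000 → 16000 → 12800 → 10000 → 8000 → 6400 → 5000 → 4000 → 3200 → 2500 → 2000 — 3 1/3 stops dropped (darker).
Aperture: f/3.2 → f/2.8 → f/2.5 → f/2.2 → f/2 → f/1.8 → f/1.6 → f/1.4 → f/1.2 — 2 2/3 stops wider (brighter).
Net so far: 2 2/3 stops darker. Shutter speed: 1/320 → 1/250 → 1/200 → 1/160 → 1/125 → 1/100 → 1/80 → 1/60 → 1/50.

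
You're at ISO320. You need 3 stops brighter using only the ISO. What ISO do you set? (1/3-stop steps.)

ISO 2500

ISO: 320 → 400 → 500 → 640 → 800 → 1000 → 1250 → 1600 → 2000 → 2500 — 3 stops raised (brighter).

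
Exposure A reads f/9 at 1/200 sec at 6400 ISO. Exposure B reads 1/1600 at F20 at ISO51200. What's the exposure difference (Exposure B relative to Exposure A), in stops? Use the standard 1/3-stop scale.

Aperture: f/9 → f/10 → f/11 → f/13 → f/14 → f/16 → f/18 → f/20 — 2 1/3 stops narrower (darker).
Shutter speed: 1/200 → 1/250 → 1/320 → 1/400 → 1/500 → 1/640 → 1/800 → 1/1000 → 1/1250 → 1/1600 — 3 stops shorter (darker).
ISO: 6400 → 8000 → 10000 → 12800 → 16000 → 20000 → 25600 → 32000 → 40000 → 51200 — 3 stops higher (brighter).
Net: −2 1/3 −3 +3 = −2 1/3 stops.

2 1/3 stops darker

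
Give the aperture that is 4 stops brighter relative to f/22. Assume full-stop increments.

f/5.6

Aperture: f/22 → f/16 → f/11 → f/8 → f/5.6 — 4 stops wider (brighter).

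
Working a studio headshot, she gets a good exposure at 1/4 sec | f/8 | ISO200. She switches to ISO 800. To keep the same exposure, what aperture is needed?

ISO: 200 → 400 → 800 — 2 stops higher (brighter).
Need 2 stops darker from the aperture: f/8 → f/11 → f/16.

f/16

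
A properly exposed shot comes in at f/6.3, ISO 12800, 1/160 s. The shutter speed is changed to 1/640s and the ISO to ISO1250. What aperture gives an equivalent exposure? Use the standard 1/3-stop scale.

Shutter speed: 1/160 → 1/200 → 1/250 → 1/320 → 1/400 → 1/500 → 1/640 — 2 stops shorter (darker).
ISO: 12800 → 10000 → 8000 → 6400 → 5000 → 4000 → 3200 → 2500 → 2000 → 1600 → 1250 — 3 1/3 stops lower (darker).
Net change so far: 5 1/3 stops darker. Offset with the aperture: f/6.3 → f/5.6 → f/5 → f/4.5 → f/4 → f/3.5 → f/3.2 → f/2.8 → f/2.5 → f/2.2 → f/2 → f/1.8 → f/1.6 → f/1.4 → f/1.2 → f/1.1 → f/1.0.

f/1.0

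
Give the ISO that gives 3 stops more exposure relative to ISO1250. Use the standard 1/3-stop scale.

ISO: 1250 → 1600 → 2000 → 2500 → 3200 → 4000 → 5000 → 6400 → 8000 → 10000 — 3 stops raised (brighter).

ISO 10000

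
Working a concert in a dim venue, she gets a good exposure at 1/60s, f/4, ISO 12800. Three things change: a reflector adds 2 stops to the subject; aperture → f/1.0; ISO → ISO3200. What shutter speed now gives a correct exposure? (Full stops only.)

Scene light: 2 stops brighter.
Aperture: f/4 → f/2.8 → f/2 → f/1.4 → f/1.0 — 4 stops wider (brighter).
ISO: 12800 → 6400 → 3200 — 2 stops lower (darker).
Net so far: 4 stops brighter. Shutter speed: 1/60 → 1/125 → 1/250 → 1/500 → 1/1000.

1/1000s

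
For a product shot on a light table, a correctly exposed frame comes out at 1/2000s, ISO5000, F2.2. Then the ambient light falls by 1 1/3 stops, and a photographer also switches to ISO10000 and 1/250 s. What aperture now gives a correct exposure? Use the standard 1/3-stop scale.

f/5.6

Scene light: 1 1/3 stops darker.
ISO: 5000 → 6400 → 8000 → 10000 — 1 stop higher (brighter).
Shutter speed: 1/2000 → 1/1600 → 1/1250 → 1/1000 → 1/800 → 1/640 → 1/500 → 1/400 → 1/320 → 1/250 — 3 stops longer (brighter).
Net so far: 2 2/3 stops brighter. Aperture: f/2.2 → f/2.5 → f/2.8 → f/3.2 → f/3.5 → f/4 → f/4.5 → f/5 → f/5.6.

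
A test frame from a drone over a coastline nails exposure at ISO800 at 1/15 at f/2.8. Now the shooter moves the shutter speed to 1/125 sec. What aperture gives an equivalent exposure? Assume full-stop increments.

f/1.0

Shutter speed: 1/15 → 1/30 → 1/60 → 1/125 — 3 stops faster (darker).
Need 3 stops brighter from the aperture: f/2.8 → f/2 → f/1.4 → f/1.0.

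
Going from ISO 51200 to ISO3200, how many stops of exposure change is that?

51200 → 25600 → 12800 → 6400 → 3200 — count the steps: 4 stops.

4 stops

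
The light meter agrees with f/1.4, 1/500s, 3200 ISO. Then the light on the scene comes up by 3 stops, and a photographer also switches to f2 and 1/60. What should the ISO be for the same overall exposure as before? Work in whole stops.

Scene light: 3 stops brighter.
Aperture: f/1.4 → f/2 — 1 stop stopped down (darker).
Shutter speed: 1/500 → 1/250 → 1/125 → 1/60 — 3 stops slower (brighter).
Net so far: 5 stops brighter. ISO: 3200 → 1600 → 800 → 400 → 200 → 100.

ISO 100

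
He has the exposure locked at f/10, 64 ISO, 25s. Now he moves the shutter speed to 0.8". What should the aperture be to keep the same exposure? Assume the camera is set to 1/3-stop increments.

f/1.8

Shutter speed: 25 → 20 → 15 → 13 → 10 → 8 → 6 → 5 → 4 → 3.2 → 2.5 → 2 → 1.6 → 1.3 → 1 → 0.8 — 5 stops shorter (darker).
Need 5 stops brighter from the aperture: f/10 → f/9 → f/8 → f/7.1 → f/6.3 → f/5.6 → f/5 → f/4.5 → f/4 → f/3.5 → f/3.2 → f/2.8 → f/2.5 → f/2.2 → f/2 → f/1.8.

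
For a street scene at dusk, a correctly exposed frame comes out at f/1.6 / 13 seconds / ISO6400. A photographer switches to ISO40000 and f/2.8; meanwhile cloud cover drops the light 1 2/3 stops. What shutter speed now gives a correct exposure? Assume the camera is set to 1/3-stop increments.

20 s

Scene light: 1 2/3 stops darker.
ISO: 6400 → 8000 → 10000 → 12800 → 16000 → 20000 → 25600 → 32000 → 40000 — 2 2/3 stops higher (brighter).
Aperture: f/1.6 → f/1.8 → f/2 → f/2.2 → f/2.5 → f/2.8 — 1 2/3 stops narrower (darker).
Net so far: 2/3 stop darker. Shutter speed: 13 → 15 → 20.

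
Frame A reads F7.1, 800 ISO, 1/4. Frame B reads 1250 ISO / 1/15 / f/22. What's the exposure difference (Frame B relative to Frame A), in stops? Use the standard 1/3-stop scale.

4 2/3 stops darker

Aperture: f/7.1 → f/8 → f/9 → f/10 → f/11 → f/13 → f/14 → f/16 → f/18 → f/20 → f/22 — 3 1/3 stops stopped down (darker).
Shutter speed: 1/4 → 1/5 → 1/6 → 1/8 → 1/10 → 1/13 → 1/15 — 2 stops faster (darker).
ISO: 800 → 1000 → 1250 — 2/3 stop higher (brighter).
Net: −3 1/3 −2 +2/3 = −4 2/3 stops.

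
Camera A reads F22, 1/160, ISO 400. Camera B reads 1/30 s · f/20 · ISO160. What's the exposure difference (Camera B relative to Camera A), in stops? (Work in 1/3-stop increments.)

1 1/3 stops brighter

Aperture: f/22 → f/20 — 1/3 stop opened up (brighter).
Shutter speed: 1/160 → 1/125 → 1/100 → 1/80 → 1/60 → 1/50 → 1/40 → 1/30 — 2 1/3 stops longer (brighter).
ISO: 400 → 320 → 250 → 200 → 160 — 1 1/3 stops dropped (darker).
Net: +1/3 +2 1/3 −1 1/3 = +1 1/3 stops.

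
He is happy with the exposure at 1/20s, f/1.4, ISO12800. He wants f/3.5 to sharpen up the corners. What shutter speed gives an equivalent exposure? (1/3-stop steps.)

Aperture: f/1.4 → f/1.6 → f/1.8 → f/2 → f/2.2 → f/2.5 → f/2.8 → f/3.2 → f/3.5 — 2 2/3 stops stopped down (darker).
Need 2 2/3 stops brighter from the shutter speed: 1/20 → 1/15 → 1/13 → 1/10 → 1/8 → 1/6 → 1/5 → 1/4 → 0.3.

0.3 s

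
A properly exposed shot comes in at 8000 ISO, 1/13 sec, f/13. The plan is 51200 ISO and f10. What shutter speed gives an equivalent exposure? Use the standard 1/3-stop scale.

ISO: 8000 → 10000 → 12800 → 16000 → 20000 → 25600 → 32000 → 40000 → 51200 — 2 2/3 stops higher (brighter).
Aperture: f/13 → f/11 → f/10 — 2/3 stop wider (brighter).
Net change so far: 3 1/3 stops brighter. Offset with the shutter speed: 1/13 → 1/15 → 1/20 → 1/25 → 1/30 → 1/40 → 1/50 → 1/60 → 1/80 → 1/100 → 1/125.

1/125s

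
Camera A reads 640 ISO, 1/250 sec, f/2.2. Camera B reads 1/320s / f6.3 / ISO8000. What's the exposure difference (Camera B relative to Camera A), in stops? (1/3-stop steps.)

1/3 stop brighter

Aperture: f/2.2 → f/2.5 → f/2.8 → f/3.2 → f/3.5 → f/4 → f/4.5 → f/5 → f/5.6 → f/6.3 — 3 stops stopped down (darker).
Shutter speed: 1/250 → 1/320 — 1/3 stop shorter (darker).
ISO: 640 → 800 → 1000 → 1250 → 1600 → 2000 → 2500 → 3200 → 4000 → 5000 → 6400 → 8000 — 3 2/3 stops higher (brighter).
Net: −3 −1/3 +3 2/3 = +1/3 stops.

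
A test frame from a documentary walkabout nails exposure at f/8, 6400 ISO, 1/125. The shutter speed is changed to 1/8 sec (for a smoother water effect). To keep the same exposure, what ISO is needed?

ISO 400

Shutter speed: 1/125 → 1/60 → 1/30 → 1/15 → 1/8 — 4 stops longer (brighter).
Need 4 stops darker from the ISO: 6400 → 3200 → 1600 → 800 → 400.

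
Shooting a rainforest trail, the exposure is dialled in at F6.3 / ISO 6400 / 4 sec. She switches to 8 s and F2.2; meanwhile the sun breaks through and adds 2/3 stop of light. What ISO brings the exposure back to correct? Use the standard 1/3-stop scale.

Scene light: 2/3 stop brighter.
Shutter speed: 4 → 5 → 6 → 8 — 1 stop longer (brighter).
Aperture: f/6.3 → f/5.6 → f/5 → f/4.5 → f/4 → f/3.5 → f/3.2 → f/2.8 → f/2.5 → f/2.2 — 3 stops wider (brighter).
Net so far: 4 2/3 stops brighter. ISO: 6400 → 5000 → 4000 → 3200 → 2500 → 2000 → 1600 → 1250 → 1000 → 800 → 640 → 500 → 400 → 320 → 250.

ISO 250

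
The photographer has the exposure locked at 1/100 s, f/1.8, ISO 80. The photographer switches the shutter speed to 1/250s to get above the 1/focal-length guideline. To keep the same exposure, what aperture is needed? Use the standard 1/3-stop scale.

Shutter speed: 1/100 → 1/125 → 1/160 → 1/200 → 1/250 — 1 1/3 stops shorter (darker).
Need 1 1/3 stops brighter from the aperture: f/1.8 → f/1.6 → f/1.4 → f/1.2 → f/1.1.

f/1.1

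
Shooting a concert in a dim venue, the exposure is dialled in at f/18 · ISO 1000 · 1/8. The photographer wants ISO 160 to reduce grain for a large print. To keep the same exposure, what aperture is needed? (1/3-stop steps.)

ISO: 1000 → 800 → 640 → 500 → 400 → 320 → 250 → 200 → 160 — 2 2/3 stops lower (darker).
Need 2 2/3 stops brighter from the aperture: f/18 → f/16 → f/14 → f/13 → f/11 → f/10 → f/9 → f/8 → f/7.1.

f/7.1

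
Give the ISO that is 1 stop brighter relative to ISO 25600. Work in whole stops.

ISO: 25600 → 51200 — 1 stop higher (brighter).

ISO 51200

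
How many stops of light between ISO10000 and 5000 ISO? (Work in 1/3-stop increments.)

1 stop

10000 → 8000 → 6400 → 5000 — count the steps: 3 third-stops = 1 stop.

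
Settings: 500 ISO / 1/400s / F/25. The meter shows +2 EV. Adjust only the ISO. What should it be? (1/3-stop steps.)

ISO 125

Overexposed by 2 stops → need 2 stops darker.
ISO: 500 → 400 → 320 → 250 → 200 → 160 → 125.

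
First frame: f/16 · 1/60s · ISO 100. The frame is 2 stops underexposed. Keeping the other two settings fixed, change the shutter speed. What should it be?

Underexposed by 2 stops → need 2 stops brighter.
Shutter speed: 1/60 → 1/30 → 1/15.

1/15s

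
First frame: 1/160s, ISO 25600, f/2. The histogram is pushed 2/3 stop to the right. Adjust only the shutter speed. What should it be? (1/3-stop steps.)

Overexposed by 2/3 stop → need 2/3 stop darker.
Shutter speed: 1/160 → 1/200 → 1/250.

1/250s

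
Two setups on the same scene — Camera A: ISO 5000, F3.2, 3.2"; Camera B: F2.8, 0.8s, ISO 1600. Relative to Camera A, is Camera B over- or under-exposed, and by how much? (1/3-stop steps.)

Aperture: f/3.2 → f/2.8 — 1/3 stop larger aperture (brighter).
Shutter speed: 3.2 → 2.5 → 2 → 1.6 → 1.3 → 1 → 0.8 — 2 stops faster (darker).
ISO: 5000 → 4000 → 3200 → 2500 → 2000 → 1600 — 1 2/3 stops lower (darker).
Net: +1/3 −2 −1 2/3 = −3 1/3 stops.

3 1/3 stops darker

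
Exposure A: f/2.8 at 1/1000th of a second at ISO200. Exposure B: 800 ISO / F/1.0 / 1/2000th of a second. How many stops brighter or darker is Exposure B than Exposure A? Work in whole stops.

Aperture: f/2.8 → f/2 → f/1.4 → f/1.0 — 3 stops larger aperture (brighter).
Shutter speed: 1/1000 → 1/2000 — 1 stop shorter (darker).
ISO: 200 → 400 → 800 — 2 stops higher (brighter).
Net: +3 −1 +2 = +4 stops.

4 stops brighter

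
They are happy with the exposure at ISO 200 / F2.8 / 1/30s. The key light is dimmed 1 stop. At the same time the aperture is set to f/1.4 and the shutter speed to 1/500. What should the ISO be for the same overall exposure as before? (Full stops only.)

ISO 1600

Scene light: 1 stop darker.
Aperture: f/2.8 → f/2 → f/1.4 — 2 stops wider (brighter).
Shutter speed: 1/30 → 1/60 → 1/125 → 1/250 → 1/500 — 4 stops faster (darker).
Net so far: 3 stops darker. ISO: 200 → 400 → 800 → 1600.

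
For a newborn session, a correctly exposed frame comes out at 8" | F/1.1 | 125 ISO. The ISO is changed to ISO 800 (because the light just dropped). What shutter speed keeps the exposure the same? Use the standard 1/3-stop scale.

ISO: 125 → 160 → 200 → 250 → 320 → 400 → 500 → 640 → 800 — 2 2/3 stops raised (brighter).
Need 2 2/3 stops darker from the shutter speed: 8 → 6 → 5 → 4 → 3.2 → 2.5 → 2 → 1.6 → 1.3.

1.3 s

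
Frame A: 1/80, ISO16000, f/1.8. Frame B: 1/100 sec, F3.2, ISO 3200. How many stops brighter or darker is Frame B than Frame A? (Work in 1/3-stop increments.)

Aperture: f/1.8 → f/2 → f/2.2 → f/2.5 → f/2.8 → f/3.2 — 1 2/3 stops stopped down (darker).
Shutter speed: 1/80 → 1/100 — 1/3 stop faster (darker).
ISO: 16000 → 12800 → 10000 → 8000 → 6400 → 5000 → 4000 → 3200 — 2 1/3 stops lower (darker).
Net: −1 2/3 −1/3 −2 1/3 = −4 1/3 stops.

4 1/3 stops darker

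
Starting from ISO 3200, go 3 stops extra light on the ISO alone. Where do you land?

ISO 25600

ISO: 3200 → 6400 → 12800 → 25600 — 3 stops higher (brighter).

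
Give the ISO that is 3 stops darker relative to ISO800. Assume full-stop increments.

ISO 100

ISO: 800 → 400 → 200 → 100 — 3 stops dropped (darker).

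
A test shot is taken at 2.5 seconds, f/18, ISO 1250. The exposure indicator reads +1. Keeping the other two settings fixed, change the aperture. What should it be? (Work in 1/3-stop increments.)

Overexposed by 1 stop → need 1 stop darker.
Aperture: f/18 → f/20 → f/22 → f/25.

f/25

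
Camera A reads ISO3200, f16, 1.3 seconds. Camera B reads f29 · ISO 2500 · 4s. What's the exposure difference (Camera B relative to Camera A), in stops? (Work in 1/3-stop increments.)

1/3 stop darker

Aperture: f/16 → f/18 → f/20 → f/22 → f/25 → f/29 — 1 2/3 stops narrower (darker).
Shutter speed: 1.3 → 1.6 → 2 → 2.5 → 3.2 → 4 — 1 2/3 stops longer (brighter).
ISO: 3200 → 2500 — 1/3 stop lower (darker).
Net: −1 2/3 +1 2/3 −1/3 = −1/3 stops.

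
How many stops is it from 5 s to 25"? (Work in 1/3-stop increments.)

2 1/3 stops

5 → 6 → 8 → 10 → 13 → 15 → 20 → 25 — count the steps: 7 third-stops = 2 1/3 stops.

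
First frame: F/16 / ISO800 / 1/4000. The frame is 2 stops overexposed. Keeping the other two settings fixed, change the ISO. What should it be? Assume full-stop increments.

Overexposed by 2 stops → need 2 stops darker.
ISO: 800 → 400 → 200.

ISO 200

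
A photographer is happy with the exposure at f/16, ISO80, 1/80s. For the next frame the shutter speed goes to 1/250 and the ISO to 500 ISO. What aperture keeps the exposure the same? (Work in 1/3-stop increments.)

Shutter speed: 1/80 → 1/100 → 1/125 → 1/160 → 1/200 → 1/250 — 1 2/3 stops faster (darker).
ISO: 80 → 100 → 125 → 160 → 200 → 250 → 320 → 400 → 500 — 2 2/3 stops higher (brighter).
Net change so far: 1 stop brighter. Offset with the aperture: f/16 → f/18 → f/20 → f/22.

f/22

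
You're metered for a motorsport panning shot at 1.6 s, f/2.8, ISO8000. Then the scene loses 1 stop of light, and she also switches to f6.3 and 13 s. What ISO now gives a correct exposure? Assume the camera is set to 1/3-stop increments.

ISO 10000

Scene light: 1 stop darker.
Aperture: f/2.8 → f/3.2 → f/3.5 → f/4 → f/4.5 → f/5 → f/5.6 → f/6.3 — 2 1/3 stops stopped down (darker).
Shutter speed: 1.6 → 2 → 2.5 → 3.2 → 4 → 5 → 6 → 8 → 10 → 13 — 3 stops longer (brighter).
Net so far: 1/3 stop darker. ISO: 8000 → 10000.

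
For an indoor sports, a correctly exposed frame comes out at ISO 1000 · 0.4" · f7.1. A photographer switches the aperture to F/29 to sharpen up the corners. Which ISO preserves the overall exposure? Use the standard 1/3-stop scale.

ISO 16000

Aperture: f/7.1 → f/8 → f/9 → f/10 → f/11 → f/13 → f/14 → f/16 → f/18 → f/20 → f/22 → f/25 → f/29 — 4 stops smaller aperture (darker).
Need 4 stops brighter from the ISO: 1000 → 1250 → 1600 → 2000 → 2500 → 3200 → 4000 → 5000 → 6400 → 8000 → 10000 → 12800 → 16000.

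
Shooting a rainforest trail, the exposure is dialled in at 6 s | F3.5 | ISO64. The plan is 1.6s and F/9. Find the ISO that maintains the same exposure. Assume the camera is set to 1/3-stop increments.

ISO 1600

Shutter speed: 6 → 5 → 4 → 3.2 → 2.5 → 2 → 1.6 — 2 stops shorter (darker).
Aperture: f/3.5 → f/4 → f/4.5 → f/5 → f/5.6 → f/6.3 → f/7.1 → f/8 → f/9 — 2 2/3 stops smaller aperture (darker).
Net change so far: 4 2/3 stops darker. Offset with the ISO: 64 → 80 → 100 → 125 → 160 → 200 → 250 → 320 → 400 → 500 → 640 → 800 → 1000 → 1250 → 1600.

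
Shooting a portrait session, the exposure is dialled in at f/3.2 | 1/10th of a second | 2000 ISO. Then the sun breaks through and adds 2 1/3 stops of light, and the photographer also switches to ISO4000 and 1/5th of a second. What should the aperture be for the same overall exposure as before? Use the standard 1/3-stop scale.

Scene light: 2 1/3 stops brighter.
ISO: 2000 → 2500 → 3200 → 4000 — 1 stop higher (brighter).
Shutter speed: 1/10 → 1/8 → 1/6 → 1/5 — 1 stop slower (brighter).
Net so far: 4 1/3 stops brighter. Aperture: f/3.2 → f/3.5 → f/4 → f/4.5 → f/5 → f/5.6 → f/6.3 → f/7.1 → f/8 → f/9 → f/10 → f/11 → f/13 → f/14.

f/14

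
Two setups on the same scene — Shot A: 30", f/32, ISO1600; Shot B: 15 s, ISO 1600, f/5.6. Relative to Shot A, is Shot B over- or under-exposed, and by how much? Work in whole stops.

Aperture: f/32 → f/22 → f/16 → f/11 → f/8 → f/5.6 — 5 stops larger aperture (brighter).
Shutter speed: 30 → 15 — 1 stop faster (darker).
ISO: unchanged.
Net: +5 −1 = +4 stops.

4 stops brighter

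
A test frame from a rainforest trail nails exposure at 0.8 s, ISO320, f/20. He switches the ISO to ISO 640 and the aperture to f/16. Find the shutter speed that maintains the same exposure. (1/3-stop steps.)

ISO: 320 → 400 → 500 → 640 — 1 stop raised (brighter).
Aperture: f/20 → f/18 → f/16 — 2/3 stop opened up (brighter).
Net change so far: 1 2/3 stops brighter. Offset with the shutter speed: 0.8 → 0.6 → 0.5 → 0.4 → 0.3 → 1/4.

1/4s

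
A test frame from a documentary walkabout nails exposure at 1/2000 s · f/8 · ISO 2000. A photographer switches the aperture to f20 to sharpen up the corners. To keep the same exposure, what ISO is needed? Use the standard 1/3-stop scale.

Aperture: f/8 → f/9 → f/10 → f/11 → f/13 → f/14 → f/16 → f/18 → f/20 — 2 2/3 stops smaller aperture (darker).
Need 2 2/3 stops brighter from the ISO: 2000 → 2500 → 3200 → 4000 → 5000 → 6400 → 8000 → 10000 → 12800.

ISO 12800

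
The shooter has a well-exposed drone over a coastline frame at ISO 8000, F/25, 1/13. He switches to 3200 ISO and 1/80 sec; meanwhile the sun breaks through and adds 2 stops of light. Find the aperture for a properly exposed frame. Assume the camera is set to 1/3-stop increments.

f/13

Scene light: 2 stops brighter.
ISO: 8000 → 6400 → 5000 → 4000 → 3200 — 1 1/3 stops dropped (darker).
Shutter speed: 1/13 → 1/15 → 1/20 → 1/25 → 1/30 → 1/40 → 1/50 → 1/60 → 1/80 — 2 2/3 stops shorter (darker).
Net so far: 2 stops darker. Aperture: f/25 → f/22 → f/20 → f/18 → f/16 → f/14 → f/13.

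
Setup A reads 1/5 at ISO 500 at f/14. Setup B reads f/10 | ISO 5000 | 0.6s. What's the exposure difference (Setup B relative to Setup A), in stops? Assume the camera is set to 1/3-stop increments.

6 stops brighter

Aperture: f/14 → f/13 → f/11 → f/10 — 1 stop opened up (brighter).
Shutter speed: 1/5 → 1/4 → 0.3 → 0.4 → 0.5 → 0.6 — 1 2/3 stops slower (brighter).
ISO: 500 → 640 → 800 → 1000 → 1250 → 1600 → 2000 → 2500 → 3200 → 4000 → 5000 — 3 1/3 stops raised (brighter).
Net: +1 +1 2/3 +3 1/3 = +6 stops.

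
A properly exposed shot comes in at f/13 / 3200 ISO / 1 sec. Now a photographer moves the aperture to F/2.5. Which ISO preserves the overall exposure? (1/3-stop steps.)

Aperture: f/13 → f/11 → f/10 → f/9 → f/8 → f/7.1 → f/6.3 → f/5.6 → f/5 → f/4.5 → f/4 → f/3.5 → f/3.2 → f/2.8 → f/2.5 — 4 2/3 stops wider (brighter).
Need 4 2/3 stops darker from the ISO: 3200 → 2500 → 2000 → 1600 → 1250 → 1000 → 800 → 640 → 500 → 400 → 320 → 250 → 200 → 160 → 125.

ISO 125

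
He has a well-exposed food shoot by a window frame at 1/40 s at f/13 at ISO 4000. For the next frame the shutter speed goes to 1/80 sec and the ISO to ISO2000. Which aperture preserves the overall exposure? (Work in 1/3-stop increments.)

f/6.3

Shutter speed: 1/40 → 1/50 → 1/60 → 1/80 — 1 stop faster (darker).
ISO: 4000 → 3200 → 2500 → 2000 — 1 stop lower (darker).
Net change so far: 2 stops darker. Offset with the aperture: f/13 → f/11 → f/10 → f/9 → f/8 → f/7.1 → f/6.3.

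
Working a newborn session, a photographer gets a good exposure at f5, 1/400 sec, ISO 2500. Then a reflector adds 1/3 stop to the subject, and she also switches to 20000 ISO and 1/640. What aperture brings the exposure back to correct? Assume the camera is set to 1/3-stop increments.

f/13

Scene light: 1/3 stop brighter.
ISO: 2500 → 3200 → 4000 → 5000 → 6400 → 8000 → 10000 → 12800 → 16000 → 20000 — 3 stops raised (brighter).
Shutter speed: 1/400 → 1/500 → 1/640 — 2/3 stop shorter (darker).
Net so far: 2 2/3 stops brighter. Aperture: f/5 → f/5.6 → f/6.3 → f/7.1 → f/8 → f/9 → f/10 → f/11 → f/13.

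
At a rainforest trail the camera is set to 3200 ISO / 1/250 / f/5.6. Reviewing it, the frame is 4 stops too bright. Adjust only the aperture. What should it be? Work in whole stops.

f/22

Overexposed by 4 stops → need 4 stops darker.
Aperture: f/5.6 → f/8 → f/11 → f/16 → f/22.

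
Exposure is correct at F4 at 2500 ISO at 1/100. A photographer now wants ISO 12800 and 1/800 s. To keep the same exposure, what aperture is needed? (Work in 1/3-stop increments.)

f/3.2

ISO: 2500 → 3200 → 4000 → 5000 → 6400 → 8000 → 10000 → 12800 — 2 1/3 stops higher (brighter).
Shutter speed: 1/100 → 1/125 → 1/160 → 1/200 → 1/250 → 1/320 → 1/400 → 1/500 → 1/640 → 1/800 — 3 stops shorter (darker).
Net change so far: 2/3 stop darker. Offset with the aperture: f/4 → f/3.5 → f/3.2.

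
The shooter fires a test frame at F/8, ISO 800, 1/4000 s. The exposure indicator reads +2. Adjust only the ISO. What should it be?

Overexposed by 2 stops → need 2 stops darker.
ISO: 800 → 400 → 200.

ISO 200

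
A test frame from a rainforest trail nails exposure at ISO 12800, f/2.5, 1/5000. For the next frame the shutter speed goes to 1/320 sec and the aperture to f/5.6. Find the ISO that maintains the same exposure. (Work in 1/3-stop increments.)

Shutter speed: 1/5000 → 1/4000 → 1/3200 → 1/2500 → 1/2000 → 1/1600 → 1/1250 → 1/1000 → 1/800 → 1/640 → 1/500 → 1/400 → 1/320 — 4 stops longer (brighter).
Aperture: f/2.5 → f/2.8 → f/3.2 → f/3.5 → f/4 → f/4.5 → f/5 → f/5.6 — 2 1/3 stops stopped down (darker).
Net change so far: 1 2/3 stops brighter. Offset with the ISO: 12800 → 10000 → 8000 → 6400 → 5000 → 4000.

ISO 4000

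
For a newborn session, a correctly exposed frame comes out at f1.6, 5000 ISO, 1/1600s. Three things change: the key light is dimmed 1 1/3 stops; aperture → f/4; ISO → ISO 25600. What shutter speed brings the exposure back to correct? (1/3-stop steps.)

1/500s

Scene light: 1 1/3 stops darker.
Aperture: f/1.6 → f/1.8 → f/2 → f/2.2 → f/2.5 → f/2.8 → f/3.2 → f/3.5 → f/4 — 2 2/3 stops stopped down (darker).
ISO: 5000 → 6400 → 8000 → 10000 → 12800 → 16000 → 20000 → 25600 — 2 1/3 stops higher (brighter).
Net so far: 1 2/3 stops darker. Shutter speed: 1/1600 → 1/1250 → 1/1000 → 1/800 → 1/640 → 1/500.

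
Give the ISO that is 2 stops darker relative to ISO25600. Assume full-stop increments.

ISO: 25600 → 12800 → 6400 — 2 stops lower (darker).

ISO 6400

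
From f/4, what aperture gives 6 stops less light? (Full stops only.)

f/32

Aperture: f/4 → f/5.6 → f/8 → f/11 → f/16 → f/22 → f/32 — 6 stops stopped down (darker).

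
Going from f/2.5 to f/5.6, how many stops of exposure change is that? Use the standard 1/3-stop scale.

2 1/3 stops

f/2.5 → f/2.8 → f/3.2 → f/3.5 → f/4 → f/4.5 → f/5 → f/5.6 — count the steps: 7 third-stops = 2 1/3 stops.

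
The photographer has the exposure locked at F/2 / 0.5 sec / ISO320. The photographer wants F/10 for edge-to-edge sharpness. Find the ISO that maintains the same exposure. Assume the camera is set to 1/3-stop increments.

ISO 8000

Aperture: f/2 → f/2.2 → f/2.5 → f/2.8 → f/3.2 → f/3.5 → f/4 → f/4.5 → f/5 → f/5.6 → f/6.3 → f/7.1 → f/8 → f/9 → f/10 — 4 2/3 stops narrower (darker).
Need 4 2/3 stops brighter from the ISO: 320 → 400 → 500 → 640 → 800 → 1000 → 1250 → 1600 → 2000 → 2500 → 3200 → 4000 → 5000 → 6400 → 8000.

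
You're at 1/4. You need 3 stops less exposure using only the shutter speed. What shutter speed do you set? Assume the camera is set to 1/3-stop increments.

Shutter speed: 1/4 → 1/5 → 1/6 → 1/8 → 1/10 → 1/13 → 1/15 → 1/20 → 1/25 → 1/30 — 3 stops shorter (darker).

1/30s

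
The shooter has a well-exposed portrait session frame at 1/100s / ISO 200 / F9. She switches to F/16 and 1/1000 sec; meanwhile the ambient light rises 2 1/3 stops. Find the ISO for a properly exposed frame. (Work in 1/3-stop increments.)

ISO 1250

Scene light: 2 1/3 stops brighter.
Aperture: f/9 → f/10 → f/11 → f/13 → f/14 → f/16 — 1 2/3 stops stopped down (darker).
Shutter speed: 1/100 → 1/125 → 1/160 → 1/200 → 1/250 → 1/320 → 1/400 → 1/500 → 1/640 → 1/800 → 1/1000 — 3 1/3 stops faster (darker).
Net so far: 2 2/3 stops darker. ISO: 200 → 250 → 320 → 400 → 500 → 640 → 800 → 1000 → 1250.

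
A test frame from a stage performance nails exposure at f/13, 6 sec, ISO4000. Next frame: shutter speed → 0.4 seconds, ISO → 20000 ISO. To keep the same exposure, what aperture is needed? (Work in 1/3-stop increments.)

f/7.1

Shutter speed: 6 → 5 → 4 → 3.2 → 2.5 → 2 → 1.6 → 1.3 → 1 → 0.8 → 0.6 → 0.5 → 0.4 — 4 stops shorter (darker).
ISO: 4000 → 5000 → 6400 → 8000 → 10000 → 12800 → 16000 → 20000 — 2 1/3 stops raised (brighter).
Net change so far: 1 2/3 stops darker. Offset with the aperture: f/13 → f/11 → f/10 → f/9 → f/8 → f/7.1.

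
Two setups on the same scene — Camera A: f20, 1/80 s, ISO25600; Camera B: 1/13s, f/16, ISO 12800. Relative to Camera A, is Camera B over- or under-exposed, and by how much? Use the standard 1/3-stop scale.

Aperture: f/20 → f/18 → f/16 — 2/3 stop opened up (brighter).
Shutter speed: 1/80 → 1/60 → 1/50 → 1/40 → 1/30 → 1/25 → 1/20 → 1/15 → 1/13 — 2 2/3 stops longer (brighter).
ISO: 25600 → 20000 → 16000 → 12800 — 1 stop dropped (darker).
Net: +2/3 +2 2/3 −1 = +2 1/3 stops.

2 1/3 stops brighter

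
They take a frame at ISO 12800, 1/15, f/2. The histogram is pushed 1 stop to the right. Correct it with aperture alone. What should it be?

f/2.8

Overexposed by 1 stop → need 1 stop darker.
Aperture: f/2 → f/2.8.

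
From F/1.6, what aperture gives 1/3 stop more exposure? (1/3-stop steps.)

Aperture: f/1.6 → f/1.4 — 1/3 stop wider (brighter).

f/1.4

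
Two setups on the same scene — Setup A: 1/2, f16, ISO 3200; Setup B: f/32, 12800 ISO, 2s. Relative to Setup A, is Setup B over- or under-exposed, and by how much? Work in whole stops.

Aperture: f/16 → f/22 → f/32 — 2 stops stopped down (darker).
Shutter speed: 1/2 → 1 → 2 — 2 stops slower (brighter).
ISO: 3200 → 6400 → 12800 — 2 stops higher (brighter).
Net: −2 +2 +2 = +2 stops.

2 stops brighter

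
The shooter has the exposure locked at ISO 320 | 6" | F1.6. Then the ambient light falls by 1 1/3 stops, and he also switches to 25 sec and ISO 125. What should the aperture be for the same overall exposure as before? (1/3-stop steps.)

Scene light: 1 1/3 stops darker.
Shutter speed: 6 → 8 → 10 → 13 → 15 → 20 → 25 — 2 stops slower (brighter).
ISO: 320 → 250 → 200 → 160 → 125 — 1 1/3 stops lower (darker).
Net so far: 2/3 stop darker. Aperture: f/1.6 → f/1.4 → f/1.2.

f/1.2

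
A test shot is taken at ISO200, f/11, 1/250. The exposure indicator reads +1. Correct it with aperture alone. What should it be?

Overexposed by 1 stop → need 1 stop darker.
Aperture: f/11 → f/16.

f/16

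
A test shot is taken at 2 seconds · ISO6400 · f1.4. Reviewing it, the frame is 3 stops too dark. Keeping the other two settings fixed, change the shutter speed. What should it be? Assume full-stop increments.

Underexposed by 3 stops → need 3 stops brighter.
Shutter speed: 2 → 4 → 8 → 15.

15 s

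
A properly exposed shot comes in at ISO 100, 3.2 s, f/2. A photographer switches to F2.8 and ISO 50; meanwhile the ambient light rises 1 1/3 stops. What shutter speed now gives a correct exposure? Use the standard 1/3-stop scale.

Scene light: 1 1/3 stops brighter.
Aperture: f/2 → f/2.2 → f/2.5 → f/2.8 — 1 stop smaller aperture (darker).
ISO: 100 → 80 → 64 → 50 — 1 stop dropped (darker).
Net so far: 2/3 stop darker. Shutter speed: 3.2 → 4 → 5.

5 s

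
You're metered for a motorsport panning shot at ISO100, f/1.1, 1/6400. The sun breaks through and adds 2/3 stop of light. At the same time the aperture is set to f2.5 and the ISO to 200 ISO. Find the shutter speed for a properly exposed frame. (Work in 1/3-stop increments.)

Scene light: 2/3 stop brighter.
Aperture: f/1.1 → f/1.2 → f/1.4 → f/1.6 → f/1.8 → f/2 → f/2.2 → f/2.5 — 2 1/3 stops narrower (darker).
ISO: 100 → 125 → 160 → 200 — 1 stop raised (brighter).
Net so far: 2/3 stop darker. Shutter speed: 1/6400 → 1/5000 → 1/4000.

1/4000s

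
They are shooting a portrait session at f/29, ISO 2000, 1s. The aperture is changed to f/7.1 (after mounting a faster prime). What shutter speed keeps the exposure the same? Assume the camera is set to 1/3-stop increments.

Aperture: f/29 → f/25 → f/22 → f/20 → f/18 → f/16 → f/14 → f/13 → f/11 → f/10 → f/9 → f/8 → f/7.1 — 4 stops larger aperture (brighter).
Need 4 stops darker from the shutter speed: 1 → 0.8 → 0.6 → 0.5 → 0.4 → 0.3 → 1/4 → 1/5 → 1/6 → 1/8 → 1/10 → 1/13 → 1/15.

1/15s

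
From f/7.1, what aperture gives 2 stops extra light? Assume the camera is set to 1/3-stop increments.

f/3.5

Aperture: f/7.1 → f/6.3 → f/5.6 → f/5 → f/4.5 → f/4 → f/3.5 — 2 stops wider (brighter).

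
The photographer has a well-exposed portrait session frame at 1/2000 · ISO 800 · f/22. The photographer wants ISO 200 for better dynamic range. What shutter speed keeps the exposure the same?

1/500s

ISO: 800 → 400 → 200 — 2 stops lower (darker).
Need 2 stops brighter from the shutter speed: 1/2000 → 1/1000 → 1/500.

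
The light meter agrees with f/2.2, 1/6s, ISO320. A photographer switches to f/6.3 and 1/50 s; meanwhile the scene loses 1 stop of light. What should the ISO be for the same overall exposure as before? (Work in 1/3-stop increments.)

Scene light: 1 stop darker.
Aperture: f/2.2 → f/2.5 → f/2.8 → f/3.2 → f/3.5 → f/4 → f/4.5 → f/5 → f/5.6 → f/6.3 — 3 stops smaller aperture (darker).
Shutter speed: 1/6 → 1/8 → 1/10 → 1/13 → 1/15 → 1/20 → 1/25 → 1/30 → 1/40 → 1/50 — 3 stops faster (darker).
Net so far: 7 stops darker. ISO: 320 → 400 → 500 → 640 → 800 → 1000 → 1250 → 1600 → 2000 → 2500 → 3200 → 4000 → 5000 → 6400 → 8000 → 10000 → 12800 → 16000 → 20000 → 25600 → 32000 → 40000.

ISO 40000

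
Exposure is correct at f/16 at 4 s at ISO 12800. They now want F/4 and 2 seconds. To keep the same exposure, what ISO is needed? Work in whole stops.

ISO 1600

Aperture: f/16 → f/11 → f/8 → f/5.6 → f/4 — 4 stops larger aperture (brighter).
Shutter speed: 4 → 2 — 1 stop faster (darker).
Net change so far: 3 stops brighter. Offset with the ISO: 12800 → 6400 → 3200 → 1600.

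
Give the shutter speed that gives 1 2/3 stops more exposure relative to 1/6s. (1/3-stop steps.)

0.5 s

Shutter speed: 1/6 → 1/5 → 1/4 → 0.3 → 0.4 → 0.5 — 1 2/3 stops longer (brighter).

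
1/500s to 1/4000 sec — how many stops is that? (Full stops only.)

3 stops

1/500 → 1/1000 → 1/2000 → 1/4000 — count the steps: 3 stops.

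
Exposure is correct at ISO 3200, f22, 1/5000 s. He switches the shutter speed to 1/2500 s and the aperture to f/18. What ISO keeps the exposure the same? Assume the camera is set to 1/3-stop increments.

ISO 1000

Shutter speed: 1/5000 → 1/4000 → 1/3200 → 1/2500 — 1 stop slower (brighter).
Aperture: f/22 → f/20 → f/18 — 2/3 stop wider (brighter).
Net change so far: 1 2/3 stops brighter. Offset with the ISO: 3200 → 2500 → 2000 → 1600 → 1250 → 1000.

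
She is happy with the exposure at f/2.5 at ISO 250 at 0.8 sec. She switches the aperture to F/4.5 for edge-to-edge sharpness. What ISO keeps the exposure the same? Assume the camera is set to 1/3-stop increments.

Aperture: f/2.5 → f/2.8 → f/3.2 → f/3.5 → f/4 → f/4.5 — 1 2/3 stops stopped down (darker).
Need 1 2/3 stops brighter from the ISO: 250 → 320 → 400 → 500 → 640 → 800.

ISO 800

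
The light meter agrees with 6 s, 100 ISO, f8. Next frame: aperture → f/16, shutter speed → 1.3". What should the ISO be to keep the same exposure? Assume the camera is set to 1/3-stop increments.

Aperture: f/8 → f/9 → f/10 → f/11 → f/13 → f/14 → f/16 — 2 stops narrower (darker).
Shutter speed: 6 → 5 → 4 → 3.2 → 2.5 → 2 → 1.6 → 1.3 — 2 1/3 stops shorter (darker).
Net change so far: 4 1/3 stops darker. Offset with the ISO: 100 → 125 → 160 → 200 → 250 → 320 → 400 → 500 → 640 → 800 → 1000 → 1250 → 1600 → 2000.

ISO 2000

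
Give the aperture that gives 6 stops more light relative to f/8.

Aperture: f/8 → f/5.6 → f/4 → f/2.8 → f/2 → f/1.4 → f/1.0 — 6 stops opened up (brighter).

f/1.0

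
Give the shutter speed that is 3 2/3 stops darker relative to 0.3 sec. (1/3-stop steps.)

Shutter speed: 0.3 → 1/4 → 1/5 → 1/6 → 1/8 → 1/10 → 1/13 → 1/15 → 1/20 → 1/25 → 1/30 → 1/40 — 3 2/3 stops faster (darker).

1/40s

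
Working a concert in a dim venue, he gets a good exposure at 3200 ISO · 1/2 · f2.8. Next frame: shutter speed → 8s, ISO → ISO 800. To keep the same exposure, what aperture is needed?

Shutter speed: 1/2 → 1 → 2 → 4 → 8 — 4 stops longer (brighter).
ISO: 3200 → 1600 → 800 — 2 stops dropped (darker).
Net change so far: 2 stops brighter. Offset with the aperture: f/2.8 → f/4 → f/5.6.

f/5.6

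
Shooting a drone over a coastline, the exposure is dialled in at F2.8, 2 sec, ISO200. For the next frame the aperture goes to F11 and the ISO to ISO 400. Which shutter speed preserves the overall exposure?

15 s

Aperture: f/2.8 → f/4 → f/5.6 → f/8 → f/11 — 4 stops stopped down (darker).
ISO: 200 → 400 — 1 stop raised (brighter).
Net change so far: 3 stops darker. Offset with the shutter speed: 2 → 4 → 8 → 15.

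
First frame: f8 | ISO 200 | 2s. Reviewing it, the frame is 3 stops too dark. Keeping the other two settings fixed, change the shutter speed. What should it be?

Underexposed by 3 stops → need 3 stops brighter.
Shutter speed: 2 → 4 → 8 → 15.

15 s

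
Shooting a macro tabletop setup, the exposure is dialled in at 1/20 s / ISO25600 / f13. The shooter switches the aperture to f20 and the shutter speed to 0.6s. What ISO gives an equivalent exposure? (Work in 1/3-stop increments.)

ISO 5000

Aperture: f/13 → f/14 → f/16 → f/18 → f/20 — 1 1/3 stops narrower (darker).
Shutter speed: 1/20 → 1/15 → 1/13 → 1/10 → 1/8 → 1/6 → 1/5 → 1/4 → 0.3 → 0.4 → 0.5 → 0.6 — 3 2/3 stops longer (brighter).
Net change so far: 2 1/3 stops brighter. Offset with the ISO: 25600 → 20000 → 16000 → 12800 → 10000 → 8000 → 6400 → 5000.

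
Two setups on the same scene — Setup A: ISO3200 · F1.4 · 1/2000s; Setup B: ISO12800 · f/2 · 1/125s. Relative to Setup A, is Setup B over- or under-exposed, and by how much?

Aperture: f/1.4 → f/2 — 1 stop narrower (darker).
Shutter speed: 1/2000 → 1/1000 → 1/500 → 1/250 → 1/125 — 4 stops slower (brighter).
ISO: 3200 → 6400 → 12800 — 2 stops higher (brighter).
Net: −1 +4 +2 = +5 stops.

5 stops brighter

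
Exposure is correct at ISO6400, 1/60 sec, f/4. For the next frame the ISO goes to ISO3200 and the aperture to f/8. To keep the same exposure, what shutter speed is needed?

1/8s

ISO: 6400 → 3200 — 1 stop lower (darker).
Aperture: f/4 → f/5.6 → f/8 — 2 stops narrower (darker).
Net change so far: 3 stops darker. Offset with the shutter speed: 1/60 → 1/30 → 1/15 → 1/8.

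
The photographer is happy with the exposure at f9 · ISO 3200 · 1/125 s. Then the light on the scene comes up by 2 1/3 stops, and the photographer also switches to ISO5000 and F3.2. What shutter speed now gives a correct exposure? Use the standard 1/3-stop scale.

Scene light: 2 1/3 stops brighter.
ISO: 3200 → 4000 → 5000 — 2/3 stop higher (brighter).
Aperture: f/9 → f/8 → f/7.1 → f/6.3 → f/5.6 → f/5 → f/4.5 → f/4 → f/3.5 → f/3.2 — 3 stops larger aperture (brighter).
Net so far: 6 stops brighter. Shutter speed: 1/125 → 1/160 → 1/200 → 1/250 → 1/320 → 1/400 → 1/500 → 1/640 → 1/800 → 1/1000 → 1/1250 → 1/1600 → 1/2000 → 1/2500 → 1/3200 → 1/4000 → 1/5000 → 1/6400 → 1/8000.

1/8000s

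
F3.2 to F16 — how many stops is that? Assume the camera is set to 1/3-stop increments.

4 2/3 stops

f/3.2 → f/3.5 → f/4 → f/4.5 → f/5 → f/5.6 → f/6.3 → f/7.1 → f/8 → f/9 → f/10 → f/11 → f/13 → f/14 → f/16 — count the steps: 14 third-stops = 4 2/3 stops.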